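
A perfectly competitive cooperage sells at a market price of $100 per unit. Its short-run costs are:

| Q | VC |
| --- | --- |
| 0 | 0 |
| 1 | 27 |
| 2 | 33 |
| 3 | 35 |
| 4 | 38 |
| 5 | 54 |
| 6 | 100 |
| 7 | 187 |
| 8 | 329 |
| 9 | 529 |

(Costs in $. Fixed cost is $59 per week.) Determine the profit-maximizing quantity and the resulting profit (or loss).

Q = 7; profit = $454

Tabulate TR − TC: Q=0: -59; Q=1: 14; Q=2: 108; Q=3: 206; Q=4: 303; Q=5: 387; Q=6: 441; Q=7: 454; Q=8: 412; Q=9: 312.
Profit is maximized at Q = 7. AVC there is 187/7 = $26.71 ≤ P, so producing beats shutting down (which would give -$59).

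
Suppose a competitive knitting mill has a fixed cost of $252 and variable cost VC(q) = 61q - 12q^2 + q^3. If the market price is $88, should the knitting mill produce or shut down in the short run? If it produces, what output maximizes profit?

Produce at q = 9

Strip out fixed cost: VC = 61q - 12q^2 + q^3. Then AVC = 61 - 12q + q^2 and MC = 61 - 24q + 3q^2.
AVC hits its minimum where MC = AVC, at q = 6, giving min AVC = 61 - 12·6 + 6^2 = $25.
Because $88 ≥ $25, revenue can cover variable cost; the firm operates.
Solving P = MC: -27 - 24q + 3q^2 = 0 ⇒ q = -1 or 9. On the upward-sloping branch, q* = 9.
Check: AVC at q = 9 is $34 ≤ P, so revenue covers variable cost.
Profit = P·q − TC = 88·9 − 558 = $234.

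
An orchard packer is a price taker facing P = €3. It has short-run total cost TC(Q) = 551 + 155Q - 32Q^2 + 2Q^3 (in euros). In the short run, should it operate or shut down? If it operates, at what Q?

Variable cost is VC = 155Q - 32Q^2 + 2Q^3, so AVC = VC/Q = 155 - 32Q + 2Q^2 and MC = dTC/dQ = 155 - 64Q + 6Q^2.
The AVC parabola has its vertex at Q = 32/4 = 8, where AVC = 155 - 32·8 + 2·8^2 = €27.
With P < min AVC (€3 < €27), every unit sold adds to the loss.
The firm minimizes its loss by shutting down and losing only its fixed cost of €551.

Shut down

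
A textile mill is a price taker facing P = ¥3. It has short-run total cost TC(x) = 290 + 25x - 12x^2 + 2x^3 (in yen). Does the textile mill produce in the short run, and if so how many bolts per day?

Shut down

Strip out fixed cost: VC = 25x - 12x^2 + 2x^3. Then AVC = 25 - 12x + 2x^2 and MC = 25 - 24x + 6x^2.
AVC hits its minimum where MC = AVC, at x = 3, giving min AVC = 25 - 12·3 + 2·3^2 = ¥7.
P = ¥3 lies below min AVC = ¥7; no output level covers variable cost.
Shutting down limits the loss to fixed cost, ¥290.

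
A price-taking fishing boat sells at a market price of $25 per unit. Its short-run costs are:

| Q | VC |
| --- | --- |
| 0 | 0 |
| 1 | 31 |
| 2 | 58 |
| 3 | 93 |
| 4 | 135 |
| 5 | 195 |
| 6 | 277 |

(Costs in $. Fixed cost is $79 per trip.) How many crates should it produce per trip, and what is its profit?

Q = 0 (shut down); profit = -$79

Profit at each row (π = 25Q − TC): Q=0: -79; Q=1: -85; Q=2: -87; Q=3: -97; Q=4: -114; Q=5: -149; Q=6: -206.
Profit is highest at Q = 0. Equivalently, the lowest AVC in the table is 58/2 ≈ $29 at Q = 2, and P = $25 falls below it — price never covers variable cost, so the firm shuts down and loses only its fixed cost.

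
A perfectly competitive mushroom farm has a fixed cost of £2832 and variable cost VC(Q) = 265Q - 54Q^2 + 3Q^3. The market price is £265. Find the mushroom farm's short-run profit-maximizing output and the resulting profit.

AVC = 265 - 54Q + 3Q^2 has its minimum £22 at Q = 9; price £265 clears that bar, so the firm operates.
With MC = 265 - 108Q + 9Q^2, P = MC on the upward-sloping part at Q* = 12.
TR = 265·12 = 3180. TC = 2832 + 588 = 3420. Profit = 3180 − 3420 = -£240.
By producing, the firm covers all variable cost plus £2592 of fixed cost; shutting down would lose the full £2832.

Profit = -£240 at Q = 12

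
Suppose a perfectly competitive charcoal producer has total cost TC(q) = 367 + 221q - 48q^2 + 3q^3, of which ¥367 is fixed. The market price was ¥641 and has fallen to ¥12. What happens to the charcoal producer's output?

Output falls from 14 to 0 (the firm shuts down)

AVC = 221 - 48q + 3q^2, minimized at q = 8 where min AVC = ¥29. MC = 221 - 96q + 9q^2.
With P = ¥641 above the shutdown price, P = MC gives q = 14.
At P = ¥12 < min AVC = ¥29, price no longer covers variable cost at any output, so the firm shuts down: q = 0.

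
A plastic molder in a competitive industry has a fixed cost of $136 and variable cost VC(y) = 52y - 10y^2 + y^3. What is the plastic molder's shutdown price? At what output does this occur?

$27 per unit, at y = 5

Short-run supply begins at min AVC. From VC = 52y - 10y^2 + y^3, AVC = 52 - 10y + y^2.
At the minimum of AVC, MC = AVC. MC = 52 - 20y + 3y^2; setting MC = AVC gives 2y^2 - 10y = 0, so y = 5. min AVC = 27.
For P < $27 the firm produces nothing.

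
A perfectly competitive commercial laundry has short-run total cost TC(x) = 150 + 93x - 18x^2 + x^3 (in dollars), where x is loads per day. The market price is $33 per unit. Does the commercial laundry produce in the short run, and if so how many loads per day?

Produce at x = 10

Variable cost is VC = 93x - 18x^2 + x^3, so AVC = VC/x = 93 - 18x + x^2 and MC = dTC/dx = 93 - 36x + 3x^2.
The AVC parabola has its vertex at x = 18/2 = 9, where AVC = 93 - 18·9 + 9^2 = $12.
P = $33 exceeds min AVC = $12, so the firm stays open.
Set P = MC: 33 = 93 - 36x + 3x^2 → 60 - 36x + 3x^2 = 0. The roots are x = 2 and x = 10; the profit-maximizing output is on the rising part of MC, so x* = 10.
Check: AVC at x = 10 is $13 ≤ P, so revenue covers variable cost.
Profit = P·x − TC = 33·10 − 280 = $50.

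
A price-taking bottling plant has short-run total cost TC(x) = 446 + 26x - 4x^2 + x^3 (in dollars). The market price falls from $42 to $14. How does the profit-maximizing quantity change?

AVC = 26 - 4x + x^2, minimized at x = 2 where min AVC = $22. MC = 26 - 8x + 3x^2.
At P = $42 ≥ min AVC, set P = MC on the rising branch: x = 4.
At P = $14 < min AVC = $22, price no longer covers variable cost at any output, so the firm shuts down: x = 0.

Output falls from 4 to 0 (the firm shuts down)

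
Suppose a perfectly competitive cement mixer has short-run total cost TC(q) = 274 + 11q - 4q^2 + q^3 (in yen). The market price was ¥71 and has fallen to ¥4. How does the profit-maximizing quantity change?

AVC = 11 - 4q + q^2, minimized at q = 2 where min AVC = ¥7. MC = 11 - 8q + 3q^2.
At P = ¥71 ≥ min AVC, set P = MC on the rising branch: q = 6.
At P = ¥4 < min AVC = ¥7, price no longer covers variable cost at any output, so the firm shuts down: q = 0.

Output falls from 6 to 0 (the firm shuts down)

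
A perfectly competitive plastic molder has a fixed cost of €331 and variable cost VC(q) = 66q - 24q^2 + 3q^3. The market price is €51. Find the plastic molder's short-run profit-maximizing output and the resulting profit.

AVC = 66 - 24q + 3q^2 has its minimum €18 at q = 4; price €51 clears that bar, so the firm operates.
MC = 66 - 48q + 9q^2. Setting P = MC and taking the root on the rising branch gives q* = 5.
TR = 51·5 = 255. TC = 331 + 105 = 436. Profit = 255 − 436 = -€181.
That loss of €181 beats the €331 the firm would lose by shutting down; producing recovers €150 of fixed cost.

Profit = -€181 at q = 5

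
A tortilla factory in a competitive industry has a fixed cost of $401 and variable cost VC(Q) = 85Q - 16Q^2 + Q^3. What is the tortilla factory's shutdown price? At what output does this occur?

Short-run supply begins at min AVC. From VC = 85Q - 16Q^2 + Q^3, AVC = 85 - 16Q + Q^2.
At the minimum of AVC, MC = AVC. MC = 85 - 32Q + 3Q^2; setting MC = AVC gives 2Q^2 - 16Q = 0, so Q = 8. min AVC = 21.
For P < $21 the firm produces nothing.

$21 per unit, at Q = 8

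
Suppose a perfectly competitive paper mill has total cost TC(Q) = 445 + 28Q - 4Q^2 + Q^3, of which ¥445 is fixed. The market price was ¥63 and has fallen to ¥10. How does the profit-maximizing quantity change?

Output falls from 5 to 0 (the firm shuts down)

MC = 28 - 8Q + 3Q^2; the shutdown threshold is min AVC = ¥24 (at Q = 2).
At P = ¥63 ≥ min AVC, set P = MC on the rising branch: Q = 5.
At P = ¥10 < min AVC = ¥24, price no longer covers variable cost at any output, so the firm shuts down: Q = 0.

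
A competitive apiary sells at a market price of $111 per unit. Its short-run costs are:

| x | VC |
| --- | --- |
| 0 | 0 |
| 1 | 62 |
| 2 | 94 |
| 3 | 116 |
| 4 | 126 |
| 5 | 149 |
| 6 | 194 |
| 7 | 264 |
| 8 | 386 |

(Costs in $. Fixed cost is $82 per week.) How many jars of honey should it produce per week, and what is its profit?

x = 7; profit = $431

Tabulate TR − TC: x=0: -82; x=1: -33; x=2: 46; x=3: 135; x=4: 236; x=5: 324; x=6: 390; x=7: 431; x=8: 420.
Profit is maximized at x = 7. AVC there is 264/7 = $37.71 ≤ P, so producing beats shutting down (which would give -$82).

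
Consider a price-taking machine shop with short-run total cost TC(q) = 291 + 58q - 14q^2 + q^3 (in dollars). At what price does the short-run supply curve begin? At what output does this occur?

$9 per unit, at q = 7

The shutdown price is the minimum of AVC. VC = 58q - 14q^2 + q^3, so AVC = 58 - 14q + q^2.
dAVC/dq = -14 + 2q = 0 gives q = 7. min AVC = 58 - 14·7 + 7^2 = 9.
The firm shuts down for any P below $9.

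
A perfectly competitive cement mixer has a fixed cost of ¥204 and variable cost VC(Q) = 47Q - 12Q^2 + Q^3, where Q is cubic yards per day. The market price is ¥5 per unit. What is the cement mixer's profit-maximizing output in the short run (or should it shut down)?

From TC, MC = TC'(Q) = 47 - 24Q + 3Q^2 and AVC = VC/Q = 47 - 12Q + Q^2.
AVC hits its minimum where MC = AVC, at Q = 6, giving min AVC = 47 - 12·6 + 6^2 = ¥11.
P = ¥5 lies below min AVC = ¥11; no output level covers variable cost.
Shutting down limits the loss to fixed cost, ¥204.

Shut down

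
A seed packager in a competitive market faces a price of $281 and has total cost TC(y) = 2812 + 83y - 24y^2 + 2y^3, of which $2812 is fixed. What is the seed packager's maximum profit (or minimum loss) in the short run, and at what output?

AVC = 83 - 24y + 2y^2; min AVC = $11 at y = 6. Since P = $281 ≥ min AVC, the firm produces.
With MC = 83 - 48y + 6y^2, P = MC on the upward-sloping part at y* = 11.
TR = 281·11 = 3091. TC = 2812 + 671 = 3483. Profit = 3091 − 3483 = -$392.
By producing, the firm covers all variable cost plus $2420 of fixed cost; shutting down would lose the full $2812.

Profit = -$392 at y = 11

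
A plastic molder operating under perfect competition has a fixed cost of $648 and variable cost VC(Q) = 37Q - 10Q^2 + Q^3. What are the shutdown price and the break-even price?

Shutdown price = min AVC. AVC = 37 - 10Q + Q^2, with vertex at Q = 5 and minimum $12.
ATC = 648/Q + 37 - 10Q + Q^2. Setting dATC/dQ = −648/Q^2 − 10 + 2Q = 0 gives Q = 9 (since 2·9^3 − 10·9^2 = 648).
min ATC = 648/9 + 37 − 10·9 + 9^2 = $100. That is the break-even price.
Between these two prices the firm operates at a loss; above $100 it earns a profit.

Shutdown price = $12; break-even price = $100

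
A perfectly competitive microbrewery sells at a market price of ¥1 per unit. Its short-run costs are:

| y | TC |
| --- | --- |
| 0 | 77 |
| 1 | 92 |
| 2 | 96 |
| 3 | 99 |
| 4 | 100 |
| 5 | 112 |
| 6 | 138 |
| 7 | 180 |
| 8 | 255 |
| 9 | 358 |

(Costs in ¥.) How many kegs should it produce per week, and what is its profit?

Profit at each row (π = 1y − TC): y=0: -77; y=1: -91; y=2: -94; y=3: -96; y=4: -96; y=5: -107; y=6: -132; y=7: -173; y=8: -247; y=9: -349.
Profit is highest at y = 0. Equivalently, the lowest AVC in the table is 23/4 ≈ ¥5.75 at y = 4, and P = ¥1 falls below it — price never covers variable cost, so the firm shuts down and loses only its fixed cost.

y = 0 (shut down); profit = -¥77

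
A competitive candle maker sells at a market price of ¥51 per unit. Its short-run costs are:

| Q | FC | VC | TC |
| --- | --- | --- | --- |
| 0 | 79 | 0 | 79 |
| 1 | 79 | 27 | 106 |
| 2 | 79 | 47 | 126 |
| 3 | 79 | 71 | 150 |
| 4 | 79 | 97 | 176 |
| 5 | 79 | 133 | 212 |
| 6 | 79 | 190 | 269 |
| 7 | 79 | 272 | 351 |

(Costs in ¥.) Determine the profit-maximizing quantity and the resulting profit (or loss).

Q = 5; profit = ¥43

Compute π = P·Q − TC at each output: Q=0: -79; Q=1: -55; Q=2: -24; Q=3: 3; Q=4: 28; Q=5: 43; Q=6: 37; Q=7: 6.
Profit is maximized at Q = 5. AVC there is 133/5 = ¥26.60 ≤ P, so producing beats shutting down (which would give -¥79).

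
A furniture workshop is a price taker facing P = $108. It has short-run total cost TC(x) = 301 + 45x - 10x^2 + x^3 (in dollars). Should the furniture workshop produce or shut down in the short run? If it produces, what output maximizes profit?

Produce at x = 9

Variable cost is VC = 45x - 10x^2 + x^3, so AVC = VC/x = 45 - 10x + x^2 and MC = dTC/dx = 45 - 20x + 3x^2.
AVC is minimized where dAVC/dx = -10 + 2x = 0, at x = 5; min AVC = 45 - 10·5 + 5^2 = $20.
Because $108 ≥ $20, revenue can cover variable cost; the firm operates.
Solving P = MC: -63 - 20x + 3x^2 = 0 ⇒ x = -7/3 or 9. On the upward-sloping branch, x* = 9.
Check: AVC at x = 9 is $36 ≤ P, so revenue covers variable cost.
Profit = P·x − TC = 108·9 − 625 = $347.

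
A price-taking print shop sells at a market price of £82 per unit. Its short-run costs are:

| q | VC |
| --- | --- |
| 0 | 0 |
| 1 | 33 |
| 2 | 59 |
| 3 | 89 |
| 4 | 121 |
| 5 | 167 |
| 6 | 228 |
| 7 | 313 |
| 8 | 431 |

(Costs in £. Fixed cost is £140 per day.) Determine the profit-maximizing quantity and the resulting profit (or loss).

Profit at each row (π = 82q − TC): q=0: -140; q=1: -91; q=2: -35; q=3: 17; q=4: 67; q=5: 103; q=6: 124; q=7: 121; q=8: 85.
Profit is maximized at q = 6. AVC there is 228/6 = £38 ≤ P, so producing beats shutting down (which would give -£140).

q = 6; profit = £124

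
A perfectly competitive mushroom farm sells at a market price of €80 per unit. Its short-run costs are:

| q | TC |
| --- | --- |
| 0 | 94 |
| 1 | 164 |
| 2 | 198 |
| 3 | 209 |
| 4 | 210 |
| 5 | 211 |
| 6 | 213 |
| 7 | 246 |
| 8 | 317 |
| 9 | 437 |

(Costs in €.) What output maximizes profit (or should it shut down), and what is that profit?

q = 8; profit = €323

Compute π = P·q − TC at each output: q=0: -94; q=1: -84; q=2: -38; q=3: 31; q=4: 110; q=5: 189; q=6: 267; q=7: 314; q=8: 323; q=9: 283.
Profit is maximized at q = 8. AVC there is 223/8 = €27.88 ≤ P, so producing beats shutting down (which would give -€94).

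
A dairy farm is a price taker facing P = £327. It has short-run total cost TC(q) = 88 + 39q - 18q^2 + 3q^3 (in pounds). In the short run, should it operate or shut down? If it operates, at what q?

Produce at q = 8

Strip out fixed cost: VC = 39q - 18q^2 + 3q^3. Then AVC = 39 - 18q + 3q^2 and MC = 39 - 36q + 9q^2.
AVC hits its minimum where MC = AVC, at q = 3, giving min AVC = 39 - 18·3 + 3·3^2 = £12.
Since P = £327 ≥ min AVC = £12, price covers variable cost and the firm should produce.
Solving P = MC: -288 - 36q + 9q^2 = 0 ⇒ q = -4 or 8. On the upward-sloping branch, q* = 8.
Check: AVC at q = 8 is £87 ≤ P, so revenue covers variable cost.
Profit = P·q − TC = 327·8 − 784 = £1832.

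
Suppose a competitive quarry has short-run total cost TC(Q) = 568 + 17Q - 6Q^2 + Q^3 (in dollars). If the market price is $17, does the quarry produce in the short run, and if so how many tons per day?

Variable cost is VC = 17Q - 6Q^2 + Q^3, so AVC = VC/Q = 17 - 6Q + Q^2 and MC = dTC/dQ = 17 - 12Q + 3Q^2.
AVC hits its minimum where MC = AVC, at Q = 3, giving min AVC = 17 - 6·3 + 3^2 = $8.
P = $17 exceeds min AVC = $8, so the firm stays open.
Set P = MC: 17 = 17 - 12Q + 3Q^2 → -12Q + 3Q^2 = 0. The roots are Q = 0 and Q = 4; the profit-maximizing output is on the rising part of MC, so Q* = 4.
Check: AVC at Q = 4 is $9 ≤ P, so revenue covers variable cost.
Profit = P·Q − TC = 17·4 − 604 = -$536, a loss, but smaller than the $568 fixed cost the firm would lose by shutting down.

Produce at Q = 4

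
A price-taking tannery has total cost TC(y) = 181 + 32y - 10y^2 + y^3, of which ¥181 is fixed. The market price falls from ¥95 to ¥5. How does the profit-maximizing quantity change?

Output falls from 9 to 0 (the firm shuts down)

AVC = 32 - 10y + y^2, minimized at y = 5 where min AVC = ¥7. MC = 32 - 20y + 3y^2.
At P = ¥95 ≥ min AVC, set P = MC on the rising branch: y = 9.
At P = ¥5 < min AVC = ¥7, price no longer covers variable cost at any output, so the firm shuts down: y = 0.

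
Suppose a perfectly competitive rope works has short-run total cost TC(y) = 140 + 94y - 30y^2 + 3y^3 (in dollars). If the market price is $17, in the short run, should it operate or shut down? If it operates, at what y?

Shut down

Variable cost is VC = 94y - 30y^2 + 3y^3, so AVC = VC/y = 94 - 30y + 3y^2 and MC = dTC/dy = 94 - 60y + 9y^2.
AVC is minimized where dAVC/dy = -30 + 6y = 0, at y = 5; min AVC = 94 - 30·5 + 3·5^2 = $19.
Since P = $17 < min AVC = $19, price fails to cover variable cost at any output.
The firm minimizes its loss by shutting down and losing only its fixed cost of $140.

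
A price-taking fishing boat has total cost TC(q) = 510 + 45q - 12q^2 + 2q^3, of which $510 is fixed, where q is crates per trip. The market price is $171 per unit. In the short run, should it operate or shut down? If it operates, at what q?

Produce at q = 7

Strip out fixed cost: VC = 45q - 12q^2 + 2q^3. Then AVC = 45 - 12q + 2q^2 and MC = 45 - 24q + 6q^2.
AVC is minimized where dAVC/dq = -12 + 4q = 0, at q = 3; min AVC = 45 - 12·3 + 2·3^2 = $27.
P = $171 exceeds min AVC = $27, so the firm stays open.
P = MC gives -126 - 24q + 6q^2 = 0, with roots -3 and 7. Take the larger (rising MC): q* = 7.
Check: AVC at q = 7 is $59 ≤ P, so revenue covers variable cost.
Profit = P·q − TC = 171·7 − 923 = $274.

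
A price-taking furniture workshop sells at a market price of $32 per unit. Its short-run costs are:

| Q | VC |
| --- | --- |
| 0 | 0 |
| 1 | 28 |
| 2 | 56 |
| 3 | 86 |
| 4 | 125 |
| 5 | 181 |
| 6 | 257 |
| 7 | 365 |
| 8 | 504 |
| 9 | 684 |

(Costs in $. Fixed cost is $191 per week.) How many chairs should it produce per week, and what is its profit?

Tabulate TR − TC: Q=0: -191; Q=1: -187; Q=2: -183; Q=3: -181; Q=4: -188; Q=5: -212; Q=6: -256; Q=7: -332; Q=8: -439; Q=9: -587.
Profit is maximized at Q = 3. AVC there is 86/3 = $28.67 ≤ P, so producing beats shutting down (which would give -$191).

Q = 3; profit = -$181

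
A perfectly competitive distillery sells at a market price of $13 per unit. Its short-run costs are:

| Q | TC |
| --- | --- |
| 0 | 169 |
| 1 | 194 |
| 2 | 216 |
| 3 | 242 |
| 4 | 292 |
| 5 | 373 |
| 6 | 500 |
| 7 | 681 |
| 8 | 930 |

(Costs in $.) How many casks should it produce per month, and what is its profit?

Q = 0 (shut down); profit = -$169

Tabulate TR − TC: Q=0: -169; Q=1: -181; Q=2: -190; Q=3: -203; Q=4: -240; Q=5: -308; Q=6: -422; Q=7: -590; Q=8: -826.
Profit is highest at Q = 0. Equivalently, the lowest AVC in the table is 47/2 ≈ $23.50 at Q = 2, and P = $13 falls below it — price never covers variable cost, so the firm shuts down and loses only its fixed cost.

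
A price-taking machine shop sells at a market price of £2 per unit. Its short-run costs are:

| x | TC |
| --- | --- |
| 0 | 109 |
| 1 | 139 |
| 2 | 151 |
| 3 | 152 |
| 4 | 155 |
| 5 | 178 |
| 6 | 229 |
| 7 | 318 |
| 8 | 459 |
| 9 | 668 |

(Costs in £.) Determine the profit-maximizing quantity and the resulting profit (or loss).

Compute π = P·x − TC at each output: x=0: -109; x=1: -137; x=2: -147; x=3: -146; x=4: -147; x=5: -168; x=6: -217; x=7: -304; x=8: -443; x=9: -650.
Profit is highest at x = 0. Equivalently, the lowest AVC in the table is 46/4 ≈ £11.50 at x = 4, and P = £2 falls below it — price never covers variable cost, so the firm shuts down and loses only its fixed cost.

x = 0 (shut down); profit = -£109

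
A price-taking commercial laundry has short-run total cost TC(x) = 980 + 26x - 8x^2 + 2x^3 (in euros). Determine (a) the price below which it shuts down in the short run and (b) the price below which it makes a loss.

Shutdown price = €18; break-even price = €208

AVC = 26 - 8x + 2x^2; minimized at x = 2, giving min AVC = €18. That is the shutdown price.
ATC = 980/x + 26 - 8x + 2x^2. Setting dATC/dx = −980/x^2 − 8 + 4x = 0 gives x = 7 (since 4·7^3 − 8·7^2 = 980).
min ATC = 980/7 + 26 − 8·7 + 2·7^2 = €208. That is the break-even price.
Between these two prices the firm operates at a loss; above €208 it earns a profit.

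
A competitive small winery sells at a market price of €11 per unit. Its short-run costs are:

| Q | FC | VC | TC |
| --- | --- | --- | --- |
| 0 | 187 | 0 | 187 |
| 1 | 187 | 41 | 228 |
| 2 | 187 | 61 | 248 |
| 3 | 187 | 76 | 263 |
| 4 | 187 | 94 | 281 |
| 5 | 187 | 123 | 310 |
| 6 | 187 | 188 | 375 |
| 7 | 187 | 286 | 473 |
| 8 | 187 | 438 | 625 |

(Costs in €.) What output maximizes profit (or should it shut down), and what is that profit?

Q = 0 (shut down); profit = -€187

Profit at each row (π = 11Q − TC): Q=0: -187; Q=1: -217; Q=2: -226; Q=3: -230; Q=4: -237; Q=5: -255; Q=6: -309; Q=7: -396; Q=8: -537.
Profit is highest at Q = 0. Equivalently, the lowest AVC in the table is 94/4 ≈ €23.50 at Q = 4, and P = €11 falls below it — price never covers variable cost, so the firm shuts down and loses only its fixed cost.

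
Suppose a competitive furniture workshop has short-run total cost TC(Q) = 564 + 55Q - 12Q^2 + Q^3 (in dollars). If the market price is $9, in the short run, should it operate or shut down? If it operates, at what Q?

Shut down

From TC, MC = TC'(Q) = 55 - 24Q + 3Q^2 and AVC = VC/Q = 55 - 12Q + Q^2.
AVC is minimized where dAVC/dQ = -12 + 2Q = 0, at Q = 6; min AVC = 55 - 12·6 + 6^2 = $19.
Since P = $9 < min AVC = $19, price fails to cover variable cost at any output.
Shutting down limits the loss to fixed cost, $564.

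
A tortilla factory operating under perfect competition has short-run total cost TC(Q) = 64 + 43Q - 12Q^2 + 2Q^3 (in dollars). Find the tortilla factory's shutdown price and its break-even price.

Shutdown price = min AVC. AVC = 43 - 12Q + 2Q^2, with vertex at Q = 3 and minimum $25.
ATC = 64/Q + 43 - 12Q + 2Q^2. Setting dATC/dQ = −64/Q^2 − 12 + 4Q = 0 gives Q = 4 (since 4·4^3 − 12·4^2 = 64).
min ATC = 64/4 + 43 − 12·4 + 2·4^2 = $43. That is the break-even price.
Between these two prices the firm operates at a loss; above $43 it earns a profit.

Shutdown price = $25; break-even price = $43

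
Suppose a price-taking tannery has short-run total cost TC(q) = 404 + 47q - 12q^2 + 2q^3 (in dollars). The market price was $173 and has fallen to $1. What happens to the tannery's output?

Output falls from 7 to 0 (the firm shuts down)

MC = 47 - 24q + 6q^2; the shutdown threshold is min AVC = $29 (at q = 3).
At P = $173 ≥ min AVC, set P = MC on the rising branch: q = 7.
At P = $1 < min AVC = $29, price no longer covers variable cost at any output, so the firm shuts down: q = 0.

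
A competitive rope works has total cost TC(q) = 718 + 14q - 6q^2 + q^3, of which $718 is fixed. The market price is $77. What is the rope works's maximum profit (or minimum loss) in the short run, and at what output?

Profit = -$326 at q = 7

AVC = 14 - 6q + q^2 has its minimum $5 at q = 3; price $77 clears that bar, so the firm operates.
MC = 14 - 12q + 3q^2. Setting P = MC and taking the root on the rising branch gives q* = 7.
TR = 77·7 = 539. TC = 718 + 147 = 865. Profit = 539 − 865 = -$326.
By producing, the firm covers all variable cost plus $392 of fixed cost; shutting down would lose the full $718.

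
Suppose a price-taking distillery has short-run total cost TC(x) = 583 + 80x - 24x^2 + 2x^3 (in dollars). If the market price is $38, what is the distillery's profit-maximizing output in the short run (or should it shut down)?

Produce at x = 7

From TC, MC = TC'(x) = 80 - 48x + 6x^2 and AVC = VC/x = 80 - 24x + 2x^2.
The AVC parabola has its vertex at x = 24/4 = 6, where AVC = 80 - 24·6 + 2·6^2 = $8.
Because $38 ≥ $8, revenue can cover variable cost; the firm operates.
Set P = MC: 38 = 80 - 48x + 6x^2 → 42 - 48x + 6x^2 = 0. The roots are x = 1 and x = 7; the profit-maximizing output is on the rising part of MC, so x* = 7.
Check: AVC at x = 7 is $10 ≤ P, so revenue covers variable cost.
Profit = P·x − TC = 38·7 − 653 = -$387, a loss, but smaller than the $583 fixed cost the firm would lose by shutting down.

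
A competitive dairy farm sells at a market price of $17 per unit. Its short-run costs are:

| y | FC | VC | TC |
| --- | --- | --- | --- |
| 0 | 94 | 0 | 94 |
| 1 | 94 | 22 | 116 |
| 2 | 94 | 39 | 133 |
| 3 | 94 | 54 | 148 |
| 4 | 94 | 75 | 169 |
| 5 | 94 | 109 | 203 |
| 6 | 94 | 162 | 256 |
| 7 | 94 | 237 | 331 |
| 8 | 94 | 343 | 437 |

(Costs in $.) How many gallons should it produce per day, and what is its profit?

Tabulate TR − TC: y=0: -94; y=1: -99; y=2: -99; y=3: -97; y=4: -101; y=5: -118; y=6: -154; y=7: -212; y=8: -301.
Profit is highest at y = 0. Equivalently, the lowest AVC in the table is 54/3 ≈ $18 at y = 3, and P = $17 falls below it — price never covers variable cost, so the firm shuts down and loses only its fixed cost.

y = 0 (shut down); profit = -$94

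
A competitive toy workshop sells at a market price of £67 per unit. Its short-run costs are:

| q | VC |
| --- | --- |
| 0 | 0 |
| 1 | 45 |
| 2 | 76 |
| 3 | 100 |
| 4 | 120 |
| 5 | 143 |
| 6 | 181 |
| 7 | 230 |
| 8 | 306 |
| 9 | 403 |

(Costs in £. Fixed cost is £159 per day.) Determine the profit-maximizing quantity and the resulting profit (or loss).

Tabulate TR − TC: q=0: -159; q=1: -137; q=2: -101; q=3: -58; q=4: -11; q=5: 33; q=6: 62; q=7: 80; q=8: 71; q=9: 41.
Profit is maximized at q = 7. AVC there is 230/7 = £32.86 ≤ P, so producing beats shutting down (which would give -£159).

q = 7; profit = £80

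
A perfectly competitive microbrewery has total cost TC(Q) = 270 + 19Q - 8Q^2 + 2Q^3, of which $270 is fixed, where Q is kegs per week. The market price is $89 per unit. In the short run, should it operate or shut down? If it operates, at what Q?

Variable cost is VC = 19Q - 8Q^2 + 2Q^3, so AVC = VC/Q = 19 - 8Q + 2Q^2 and MC = dTC/dQ = 19 - 16Q + 6Q^2.
AVC hits its minimum where MC = AVC, at Q = 2, giving min AVC = 19 - 8·2 + 2·2^2 = $11.
P = $89 exceeds min AVC = $11, so the firm stays open.
Set P = MC: 89 = 19 - 16Q + 6Q^2 → -70 - 16Q + 6Q^2 = 0. The roots are Q = -7/3 and Q = 5; the profit-maximizing output is on the rising part of MC, so Q* = 5.
Check: AVC at Q = 5 is $29 ≤ P, so revenue covers variable cost.
Profit = P·Q − TC = 89·5 − 415 = $30.

Produce at Q = 5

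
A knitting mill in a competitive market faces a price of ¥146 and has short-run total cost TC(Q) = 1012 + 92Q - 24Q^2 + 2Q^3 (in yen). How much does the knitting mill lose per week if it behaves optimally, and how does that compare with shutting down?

Profit = -¥40 at Q = 9

AVC = 92 - 24Q + 2Q^2; min AVC = ¥20 at Q = 6. Since P = ¥146 ≥ min AVC, the firm produces.
MC = 92 - 48Q + 6Q^2. Setting P = MC and taking the root on the rising branch gives Q* = 9.
TR = 146·9 = 1314. TC = 1012 + 342 = 1354. Profit = 1314 − 1354 = -¥40.
By producing, the firm covers all variable cost plus ¥972 of fixed cost; shutting down would lose the full ¥1012.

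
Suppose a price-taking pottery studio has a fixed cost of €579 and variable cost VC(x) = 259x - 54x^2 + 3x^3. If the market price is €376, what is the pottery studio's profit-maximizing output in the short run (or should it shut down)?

Strip out fixed cost: VC = 259x - 54x^2 + 3x^3. Then AVC = 259 - 54x + 3x^2 and MC = 259 - 108x + 9x^2.
The AVC parabola has its vertex at x = 54/6 = 9, where AVC = 259 - 54·9 + 3·9^2 = €16.
Because €376 ≥ €16, revenue can cover variable cost; the firm operates.
Solving P = MC: -117 - 108x + 9x^2 = 0 ⇒ x = -1 or 13. On the upward-sloping branch, x* = 13.
Check: AVC at x = 13 is €64 ≤ P, so revenue covers variable cost.
Profit = P·x − TC = 376·13 − 1411 = €3477.

Produce at x = 13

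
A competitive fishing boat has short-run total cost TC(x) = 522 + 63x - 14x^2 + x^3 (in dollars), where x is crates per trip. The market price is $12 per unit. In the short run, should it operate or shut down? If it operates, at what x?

Shut down

Variable cost is VC = 63x - 14x^2 + x^3, so AVC = VC/x = 63 - 14x + x^2 and MC = dTC/dx = 63 - 28x + 3x^2.
AVC is minimized where dAVC/dx = -14 + 2x = 0, at x = 7; min AVC = 63 - 14·7 + 7^2 = $14.
Since P = $12 < min AVC = $14, price fails to cover variable cost at any output.
The firm minimizes its loss by shutting down and losing only its fixed cost of $522.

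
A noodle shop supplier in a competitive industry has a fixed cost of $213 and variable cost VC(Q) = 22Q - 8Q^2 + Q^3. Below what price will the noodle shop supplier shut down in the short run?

Short-run supply begins at min AVC. From VC = 22Q - 8Q^2 + Q^3, AVC = 22 - 8Q + Q^2.
At the minimum of AVC, MC = AVC. MC = 22 - 16Q + 3Q^2; setting MC = AVC gives 2Q^2 - 8Q = 0, so Q = 4. min AVC = 6.
So the shutdown price is $6.

$6 per unit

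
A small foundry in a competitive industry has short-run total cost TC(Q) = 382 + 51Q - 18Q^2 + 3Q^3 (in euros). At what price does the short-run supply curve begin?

€24 per unit

The shutdown price is the minimum of AVC. VC = 51Q - 18Q^2 + 3Q^3, so AVC = 51 - 18Q + 3Q^2.
dAVC/dQ = -18 + 6Q = 0 gives Q = 3. min AVC = 51 - 18·3 + 3·3^2 = 24.
So the shutdown price is €24.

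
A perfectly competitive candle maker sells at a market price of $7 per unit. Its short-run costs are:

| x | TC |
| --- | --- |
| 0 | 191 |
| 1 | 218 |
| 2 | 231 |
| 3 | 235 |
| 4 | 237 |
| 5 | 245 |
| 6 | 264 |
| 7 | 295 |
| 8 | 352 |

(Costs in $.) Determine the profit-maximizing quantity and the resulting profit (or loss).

x = 0 (shut down); profit = -$191

Compute π = P·x − TC at each output: x=0: -191; x=1: -211; x=2: -217; x=3: -214; x=4: -209; x=5: -210; x=6: -222; x=7: -246; x=8: -296.
Profit is highest at x = 0. Equivalently, the lowest AVC in the table is 54/5 ≈ $10.80 at x = 5, and P = $7 falls below it — price never covers variable cost, so the firm shuts down and loses only its fixed cost.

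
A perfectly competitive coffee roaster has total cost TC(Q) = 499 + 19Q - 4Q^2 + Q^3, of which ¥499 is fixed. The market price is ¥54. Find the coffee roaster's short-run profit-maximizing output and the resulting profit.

Profit = -¥349 at Q = 5

AVC = 19 - 4Q + Q^2 has its minimum ¥15 at Q = 2; price ¥54 clears that bar, so the firm operates.
MC = 19 - 8Q + 3Q^2. Setting P = MC and taking the root on the rising branch gives Q* = 5.
TR = 54·5 = 270. TC = 499 + 120 = 619. Profit = 270 − 619 = -¥349.
Shutting down would mean losing the fixed cost of ¥499, so operating at a loss of ¥349 is better by ¥150.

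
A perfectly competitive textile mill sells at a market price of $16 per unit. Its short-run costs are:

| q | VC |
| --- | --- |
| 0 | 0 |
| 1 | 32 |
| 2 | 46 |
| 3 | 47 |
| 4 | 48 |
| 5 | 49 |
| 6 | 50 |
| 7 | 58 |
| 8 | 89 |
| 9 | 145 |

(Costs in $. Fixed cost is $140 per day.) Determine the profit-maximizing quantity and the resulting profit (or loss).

q = 7; profit = -$86

Tabulate TR − TC: q=0: -140; q=1: -156; q=2: -154; q=3: -139; q=4: -124; q=5: -109; q=6: -94; q=7: -86; q=8: -101; q=9: -141.
Profit is maximized at q = 7. AVC there is 58/7 = $8.29 ≤ P, so producing beats shutting down (which would give -$140).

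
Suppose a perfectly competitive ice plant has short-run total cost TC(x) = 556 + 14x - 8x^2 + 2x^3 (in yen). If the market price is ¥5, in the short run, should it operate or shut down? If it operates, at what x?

From TC, MC = TC'(x) = 14 - 16x + 6x^2 and AVC = VC/x = 14 - 8x + 2x^2.
AVC hits its minimum where MC = AVC, at x = 2, giving min AVC = 14 - 8·2 + 2·2^2 = ¥6.
P = ¥5 lies below min AVC = ¥6; no output level covers variable cost.
Shutting down limits the loss to fixed cost, ¥556.

Shut down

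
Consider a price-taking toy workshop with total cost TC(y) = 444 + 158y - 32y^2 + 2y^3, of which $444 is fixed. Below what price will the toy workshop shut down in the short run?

The shutdown price is the minimum of AVC. VC = 158y - 32y^2 + 2y^3, so AVC = 158 - 32y + 2y^2.
At the minimum of AVC, MC = AVC. MC = 158 - 64y + 6y^2; setting MC = AVC gives 4y^2 - 32y = 0, so y = 8. min AVC = 30.
The firm shuts down for any P below $30.

$30 per unit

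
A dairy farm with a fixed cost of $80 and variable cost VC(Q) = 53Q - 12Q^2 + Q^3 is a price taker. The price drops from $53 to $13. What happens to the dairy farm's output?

MC = 53 - 24Q + 3Q^2; the shutdown threshold is min AVC = $17 (at Q = 6).
At P = $53 ≥ min AVC, set P = MC on the rising branch: Q = 8.
At P = $13 < min AVC = $17, price no longer covers variable cost at any output, so the firm shuts down: Q = 0.

Output falls from 8 to 0 (the firm shuts down)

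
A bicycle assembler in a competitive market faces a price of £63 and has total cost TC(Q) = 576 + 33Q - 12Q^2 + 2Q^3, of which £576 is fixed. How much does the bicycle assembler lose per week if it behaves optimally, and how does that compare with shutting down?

Profit = -£376 at Q = 5

AVC = 33 - 12Q + 2Q^2; min AVC = £15 at Q = 3. Since P = £63 ≥ min AVC, the firm produces.
With MC = 33 - 24Q + 6Q^2, P = MC on the upward-sloping part at Q* = 5.
TR = 63·5 = 315. TC = 576 + 115 = 691. Profit = 315 − 691 = -£376.
That loss of £376 beats the £576 the firm would lose by shutting down; producing recovers £200 of fixed cost.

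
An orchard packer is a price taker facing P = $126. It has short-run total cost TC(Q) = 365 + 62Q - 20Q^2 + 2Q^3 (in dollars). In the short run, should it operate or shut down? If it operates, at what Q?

Variable cost is VC = 62Q - 20Q^2 + 2Q^3, so AVC = VC/Q = 62 - 20Q + 2Q^2 and MC = dTC/dQ = 62 - 40Q + 6Q^2.
The AVC parabola has its vertex at Q = 20/4 = 5, where AVC = 62 - 20·5 + 2·5^2 = $12.
P = $126 exceeds min AVC = $12, so the firm stays open.
P = MC gives -64 - 40Q + 6Q^2 = 0, with roots -4/3 and 8. Take the larger (rising MC): Q* = 8.
Check: AVC at Q = 8 is $30 ≤ P, so revenue covers variable cost.
Profit = P·Q − TC = 126·8 − 605 = $403.

Produce at Q = 8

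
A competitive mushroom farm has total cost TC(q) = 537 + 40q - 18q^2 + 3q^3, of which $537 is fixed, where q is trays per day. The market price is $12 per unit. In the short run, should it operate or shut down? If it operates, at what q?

Shut down

From TC, MC = TC'(q) = 40 - 36q + 9q^2 and AVC = VC/q = 40 - 18q + 3q^2.
AVC hits its minimum where MC = AVC, at q = 3, giving min AVC = 40 - 18·3 + 3·3^2 = $13.
Since P = $12 < min AVC = $13, price fails to cover variable cost at any output.
The firm minimizes its loss by shutting down and losing only its fixed cost of $537.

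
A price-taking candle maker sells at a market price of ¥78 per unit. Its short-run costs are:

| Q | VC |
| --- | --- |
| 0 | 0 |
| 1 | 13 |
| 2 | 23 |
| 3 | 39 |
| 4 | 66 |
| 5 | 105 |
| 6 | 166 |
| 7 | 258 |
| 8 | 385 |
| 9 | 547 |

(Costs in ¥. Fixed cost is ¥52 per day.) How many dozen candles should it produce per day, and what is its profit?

Q = 6; profit = ¥250

Compute π = P·Q − TC at each output: Q=0: -52; Q=1: 13; Q=2: 81; Q=3: 143; Q=4: 194; Q=5: 233; Q=6: 250; Q=7: 236; Q=8: 187; Q=9: 103.
Profit is maximized at Q = 6. AVC there is 166/6 = ¥27.67 ≤ P, so producing beats shutting down (which would give -¥52).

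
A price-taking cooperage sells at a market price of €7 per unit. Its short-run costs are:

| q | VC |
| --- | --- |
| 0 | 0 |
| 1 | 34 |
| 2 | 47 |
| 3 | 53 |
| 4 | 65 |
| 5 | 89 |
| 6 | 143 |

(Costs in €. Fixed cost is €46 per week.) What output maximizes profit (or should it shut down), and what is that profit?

q = 0 (shut down); profit = -€46

Profit at each row (π = 7q − TC): q=0: -46; q=1: -73; q=2: -79; q=3: -78; q=4: -83; q=5: -100; q=6: -147.
Profit is highest at q = 0. Equivalently, the lowest AVC in the table is 65/4 ≈ €16.25 at q = 4, and P = €7 falls below it — price never covers variable cost, so the firm shuts down and loses only its fixed cost.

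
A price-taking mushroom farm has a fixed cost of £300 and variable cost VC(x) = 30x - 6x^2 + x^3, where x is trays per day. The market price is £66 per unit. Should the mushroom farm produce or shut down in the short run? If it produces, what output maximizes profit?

From TC, MC = TC'(x) = 30 - 12x + 3x^2 and AVC = VC/x = 30 - 6x + x^2.
AVC hits its minimum where MC = AVC, at x = 3, giving min AVC = 30 - 6·3 + 3^2 = £21.
Since P = £66 ≥ min AVC = £21, price covers variable cost and the firm should produce.
Set P = MC: 66 = 30 - 12x + 3x^2 → -36 - 12x + 3x^2 = 0. The roots are x = -2 and x = 6; the profit-maximizing output is on the rising part of MC, so x* = 6.
Check: AVC at x = 6 is £30 ≤ P, so revenue covers variable cost.
Profit = P·x − TC = 66·6 − 480 = -£84, a loss, but smaller than the £300 fixed cost the firm would lose by shutting down.

Produce at x = 6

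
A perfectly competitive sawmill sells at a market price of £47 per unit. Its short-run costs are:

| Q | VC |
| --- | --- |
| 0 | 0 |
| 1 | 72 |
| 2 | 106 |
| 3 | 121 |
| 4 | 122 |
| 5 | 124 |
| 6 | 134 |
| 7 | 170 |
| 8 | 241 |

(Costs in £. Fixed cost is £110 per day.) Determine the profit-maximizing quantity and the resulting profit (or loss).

Tabulate TR − TC: Q=0: -110; Q=1: -135; Q=2: -122; Q=3: -90; Q=4: -44; Q=5: 1; Q=6: 38; Q=7: 49; Q=8: 25.
Profit is maximized at Q = 7. AVC there is 170/7 = £24.29 ≤ P, so producing beats shutting down (which would give -£110).

Q = 7; profit = £49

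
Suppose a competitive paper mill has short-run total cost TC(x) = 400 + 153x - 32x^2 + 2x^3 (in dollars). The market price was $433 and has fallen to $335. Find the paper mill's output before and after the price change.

AVC = 153 - 32x + 2x^2, minimized at x = 8 where min AVC = $25. MC = 153 - 64x + 6x^2.
With P = $433 above the shutdown price, P = MC gives x = 14.
At P = $335 ≥ min AVC, set P = MC: x = 13. The firm stays open but cuts output.

Output falls from 14 to 13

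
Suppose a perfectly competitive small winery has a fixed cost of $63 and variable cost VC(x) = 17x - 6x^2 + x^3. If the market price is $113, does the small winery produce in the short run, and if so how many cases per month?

Produce at x = 8

Variable cost is VC = 17x - 6x^2 + x^3, so AVC = VC/x = 17 - 6x + x^2 and MC = dTC/dx = 17 - 12x + 3x^2.
AVC is minimized where dAVC/dx = -6 + 2x = 0, at x = 3; min AVC = 17 - 6·3 + 3^2 = $8.
Because $113 ≥ $8, revenue can cover variable cost; the firm operates.
Solving P = MC: -96 - 12x + 3x^2 = 0 ⇒ x = -4 or 8. On the upward-sloping branch, x* = 8.
Check: AVC at x = 8 is $33 ≤ P, so revenue covers variable cost.
Profit = P·x − TC = 113·8 − 327 = $577.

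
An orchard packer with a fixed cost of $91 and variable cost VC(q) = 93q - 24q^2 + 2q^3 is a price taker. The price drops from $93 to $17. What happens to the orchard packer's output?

AVC = 93 - 24q + 2q^2, minimized at q = 6 where min AVC = $21. MC = 93 - 48q + 6q^2.
At P = $93 ≥ min AVC, set P = MC on the rising branch: q = 8.
At P = $17 < min AVC = $21, price no longer covers variable cost at any output, so the firm shuts down: q = 0.

Output falls from 8 to 0 (the firm shuts down)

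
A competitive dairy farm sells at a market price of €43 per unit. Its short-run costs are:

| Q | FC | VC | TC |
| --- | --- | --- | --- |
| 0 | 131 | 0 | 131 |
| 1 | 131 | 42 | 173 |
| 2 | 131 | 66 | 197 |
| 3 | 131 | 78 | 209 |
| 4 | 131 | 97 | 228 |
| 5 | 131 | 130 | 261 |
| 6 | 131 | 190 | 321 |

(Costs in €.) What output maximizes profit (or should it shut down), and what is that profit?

Q = 5; profit = -€46

Profit at each row (π = 43Q − TC): Q=0: -131; Q=1: -130; Q=2: -111; Q=3: -80; Q=4: -56; Q=5: -46; Q=6: -63.
Profit is maximized at Q = 5. AVC there is 130/5 = €26 ≤ P, so producing beats shutting down (which would give -€131).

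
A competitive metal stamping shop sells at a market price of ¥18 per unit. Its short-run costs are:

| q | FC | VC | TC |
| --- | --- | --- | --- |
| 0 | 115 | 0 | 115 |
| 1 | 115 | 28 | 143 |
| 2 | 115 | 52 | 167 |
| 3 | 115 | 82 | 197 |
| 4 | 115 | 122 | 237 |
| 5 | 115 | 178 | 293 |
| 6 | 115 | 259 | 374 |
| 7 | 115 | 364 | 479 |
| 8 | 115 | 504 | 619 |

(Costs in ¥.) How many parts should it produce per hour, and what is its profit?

Compute π = P·q − TC at each output: q=0: -115; q=1: -125; q=2: -131; q=3: -143; q=4: -165; q=5: -203; q=6: -266; q=7: -353; q=8: -475.
Profit is highest at q = 0. Equivalently, the lowest AVC in the table is 52/2 ≈ ¥26 at q = 2, and P = ¥18 falls below it — price never covers variable cost, so the firm shuts down and loses only its fixed cost.

q = 0 (shut down); profit = -¥115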